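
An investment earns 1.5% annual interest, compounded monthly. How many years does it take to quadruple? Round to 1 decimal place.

92.5 years

(1 + 0.00125)^(12t) = 4.
12t = ln 4 / ln(1 + 0.00125) ≈ 1.3863/0.00124922 ≈ 1109.7285.
t ≈ 92.4774.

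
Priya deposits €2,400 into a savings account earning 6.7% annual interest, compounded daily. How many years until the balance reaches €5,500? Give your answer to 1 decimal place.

12.4 years

(1 + 0.000183562)^(365t) = 5,500/2,400 = 2.2917.
365t·ln(1 + 0.000183562) = ln(2.2917); 365t = 0.82928/0.000183545 ≈ 4518.1305.
t ≈ 12.3784 years.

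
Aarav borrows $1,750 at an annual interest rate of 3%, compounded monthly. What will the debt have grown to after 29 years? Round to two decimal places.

Periodic rate = 3%/12 = 0.0025; periods = 12·29 = 348.
A = 1,750·(1 + 0.0025)^348 ≈ 1,750·2.384320812 ≈ 4,172.5614.

$4,172.56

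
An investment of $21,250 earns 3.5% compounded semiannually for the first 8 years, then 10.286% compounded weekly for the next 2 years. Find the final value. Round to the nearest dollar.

$34,448

After 8 years at 3.5%: 21,250 × 1.3199293512 ≈ 28,048.4987.
Then 2 years at 10.286%: 28,048.4987 × 1.2281596175 ≈ 34,448.0334.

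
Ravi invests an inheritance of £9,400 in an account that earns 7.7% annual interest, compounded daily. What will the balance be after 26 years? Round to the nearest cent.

£69,581.49

Periodic rate = 7.7%/365 = 0.000210959; periods = 365·26 = 9490.
A = 9,400·(1 + 0.077/365)^9490 ≈ 9,400·7.4022859142 ≈ 69,581.4876.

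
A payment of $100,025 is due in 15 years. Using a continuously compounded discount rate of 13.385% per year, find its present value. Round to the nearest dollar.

$13,432

P = A·e^(−rt) = 100,025·e^(−2.00775).
e^(−2.00775) ≈ 0.1342904886, so P ≈ 13,432.4061.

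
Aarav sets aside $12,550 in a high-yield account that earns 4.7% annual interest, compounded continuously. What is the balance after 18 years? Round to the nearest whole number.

A = P·e^(rt) = 12,550·e^(0.047·18) = 12,550·e^0.846.
e^0.846 ≈ 2.3303069568, so A ≈ 29,245.3523.

$29,245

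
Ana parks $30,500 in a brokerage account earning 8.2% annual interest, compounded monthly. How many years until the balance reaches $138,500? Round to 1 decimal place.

We need (1 + 0.00683333)^(12t) = 4.541, so 12t = ln 4.541 / ln 1.006833 ≈ 222.1914.
t ≈ 222.1914/12 = 18.5159 years.

18.5 years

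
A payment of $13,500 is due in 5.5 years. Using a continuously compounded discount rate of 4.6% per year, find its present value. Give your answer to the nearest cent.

P = A·e^(−rt) = 13,500·e^(−0.253).
e^(−0.253) ≈ 0.77646788182, so P ≈ 10,482.3164.

$10,482.32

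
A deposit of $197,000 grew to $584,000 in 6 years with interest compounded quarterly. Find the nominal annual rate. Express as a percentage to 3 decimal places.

(1 + r/4)^24 = 584,000/197,000 = 2.96447.
1 + r/4 = 2.96447^(1/24) ≈ 1.04632, so r/4 ≈ 0.0463198.
r ≈ 4·0.0463198 = 18.52792%.

18.528%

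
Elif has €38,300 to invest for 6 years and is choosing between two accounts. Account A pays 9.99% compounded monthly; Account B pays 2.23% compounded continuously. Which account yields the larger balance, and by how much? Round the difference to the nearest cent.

Account A, by €25,789.26

Account A growth factor: (1 + 0.008325)^72 ≈ 1.8165130538; balance ≈ 69,572.4500.
Account B growth factor: e^(0.0223·6) = e^0.1338 ≈ 1.1431641639; balance ≈ 43,783.1875.
Account A is larger by 25,789.2625.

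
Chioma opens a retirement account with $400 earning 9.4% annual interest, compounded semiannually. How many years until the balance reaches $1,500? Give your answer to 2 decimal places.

We need (1 + 0.047)^(2t) = 3.75, so 2t = ln 3.75 / ln 1.047 ≈ 28.7783.
t ≈ 28.7783/2 = 14.3891 years.

14.39 years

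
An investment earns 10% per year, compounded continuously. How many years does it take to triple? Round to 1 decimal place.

11.0 years

e^(0.1t) = 3, so 0.1t = ln 3 ≈ 1.0986.
t ≈ 1.0986/0.1 ≈ 10.9861.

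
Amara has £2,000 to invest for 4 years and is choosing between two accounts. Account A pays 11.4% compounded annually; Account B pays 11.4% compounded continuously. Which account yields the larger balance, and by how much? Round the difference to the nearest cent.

Account B, by £75.36

A: (1 + 0.114)^4 ≈ 1.540071072, so 2,000 × 1.540071072 ≈ 3,080.1421.
B: e^(0.114·4) = e^0.456 ≈ 1.577750345, so 2,000 × 1.577750345 ≈ 3,155.5007.
Difference ≈ 75.3585 in favor of B.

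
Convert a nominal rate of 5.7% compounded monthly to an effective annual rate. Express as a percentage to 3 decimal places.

5.851%

EAR = (1 + 5.7%/12)^12 − 1 = (1 + 0.00475)^12 − 1.
(1 + 0.00475)^12 ≈ 1.058513, so EAR ≈ 5.85130%.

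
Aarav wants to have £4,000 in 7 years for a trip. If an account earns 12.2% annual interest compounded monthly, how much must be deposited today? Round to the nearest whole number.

Growth factor = (1 + 0.122/12)^84 ≈ 2.338917076.
P = 4,000/2.338917076 ≈ 1,710.1932.

£1,710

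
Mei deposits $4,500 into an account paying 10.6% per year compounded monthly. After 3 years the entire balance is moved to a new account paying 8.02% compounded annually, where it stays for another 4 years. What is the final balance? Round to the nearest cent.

Phase 1: 4,500·(1 + 0.106/12)^36 ≈ 6,176.0636.
Phase 2: 6,176.0636·(1 + 0.0802)^4 ≈ 8,408.6921.

$8,408.69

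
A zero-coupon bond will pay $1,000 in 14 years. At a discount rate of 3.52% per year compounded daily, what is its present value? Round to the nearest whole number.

Growth factor = (1 + 0.0352/365)^5110 ≈ 1.63685422.
P = 1,000/1.63685422 ≈ 610.9280.

$611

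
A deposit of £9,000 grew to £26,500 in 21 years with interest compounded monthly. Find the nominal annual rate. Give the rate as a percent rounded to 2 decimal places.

(1 + r/12)^252 = 26,500/9,000 = 2.94444.
1 + r/12 = 2.94444^(1/252) ≈ 1.004295, so r/12 ≈ 0.00429459.
r ≈ 12·0.00429459 = 5.15351%.

5.15%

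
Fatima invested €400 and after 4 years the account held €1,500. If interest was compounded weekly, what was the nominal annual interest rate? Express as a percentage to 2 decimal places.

33.15%

The 208-period growth factor is 1,500/400 = 3.75.
r/52 = 3.75^(1/208) − 1 ≈ 0.00637483, so r ≈ 52·0.00637483 = 33.14911%.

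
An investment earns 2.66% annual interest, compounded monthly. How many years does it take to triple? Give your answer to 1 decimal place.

(1 + 0.00221667)^(12t) = 3.
12t = ln 3 / ln(1 + 0.00221667) ≈ 1.0986/0.00221421 ≈ 496.1637.
t ≈ 41.3470.

41.3 years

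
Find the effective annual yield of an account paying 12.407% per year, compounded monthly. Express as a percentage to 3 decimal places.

13.137%

One year is 12 periods at 0.0103392 each: (1 + 0.0103392)^12 ≈ 1.131374.
EAR = 1.131374 − 1 ≈ 13.13742%.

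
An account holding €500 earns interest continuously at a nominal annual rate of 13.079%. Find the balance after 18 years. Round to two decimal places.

A = P·e^(rt) = 500·e^(0.13079·18) = 500·e^2.35422.
e^2.35422 ≈ 10.52991233, so A ≈ 5,264.9562.

€5,264.96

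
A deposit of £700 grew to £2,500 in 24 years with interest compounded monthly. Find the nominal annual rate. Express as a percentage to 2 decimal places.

5.32%

(1 + r/12)^288 = 2,500/700 = 3.57143.
1 + r/12 = 3.57143^(1/288) ≈ 1.00443, so r/12 ≈ 0.0044298.
r ≈ 12·0.0044298 = 5.31576%.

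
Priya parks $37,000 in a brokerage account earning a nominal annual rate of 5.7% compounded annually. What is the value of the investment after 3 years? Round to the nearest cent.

$43,694.49

Annual rate = 5.7% = 0.057; years = 3.
A = 37,000·(1 + 0.057)^3 ≈ 37,000·1.180932193 ≈ 43,694.4911.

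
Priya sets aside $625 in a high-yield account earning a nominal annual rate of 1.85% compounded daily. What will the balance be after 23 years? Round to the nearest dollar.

Periodic rate = 1.85%/365 = 0.0000506849; periods = 365·23 = 8395.
A = 625·(1 + 0.0185/365)^8395 ≈ 625·1.5303389 ≈ 956.4618.

$956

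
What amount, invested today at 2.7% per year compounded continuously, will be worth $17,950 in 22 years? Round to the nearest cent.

P = A·e^(−rt) = 17,950·e^(−0.594).
e^(−0.594) ≈ 0.55211440431, so P ≈ 9,910.4536.

$9,910.45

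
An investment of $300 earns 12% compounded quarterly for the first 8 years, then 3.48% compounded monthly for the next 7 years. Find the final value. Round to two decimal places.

$985.27

After 8 years at 12%: 300 × 2.57508276 ≈ 772.5248.
Then 7 years at 3.48%: 772.5248 × 1.27538419 ≈ 985.2660.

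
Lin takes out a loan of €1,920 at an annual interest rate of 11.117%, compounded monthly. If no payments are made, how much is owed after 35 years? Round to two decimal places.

Growth factor = (1 + 0.11117/12)^420 ≈ 48.088224822.
A ≈ 1,920 × 48.088224822 ≈ 92,329.3917.

€92,329.39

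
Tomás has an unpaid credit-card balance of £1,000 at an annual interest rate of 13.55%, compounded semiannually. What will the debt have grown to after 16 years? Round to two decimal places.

Periodic rate = 13.55%/2 = 0.06775; periods = 2·16 = 32.
A = 1,000·(1 + 0.06775)^32 ≈ 1,000·8.147541161 ≈ 8,147.5412.

£8,147.54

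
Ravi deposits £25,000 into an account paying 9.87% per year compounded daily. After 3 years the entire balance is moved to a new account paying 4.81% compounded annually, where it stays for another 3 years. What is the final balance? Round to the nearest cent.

After 3 years at 9.87%: 25,000 × 1.344550791 ≈ 33,613.7698.
Then 3 years at 4.81%: 33,613.7698 × 1.1513521146 ≈ 38,701.2849.

£38,701.28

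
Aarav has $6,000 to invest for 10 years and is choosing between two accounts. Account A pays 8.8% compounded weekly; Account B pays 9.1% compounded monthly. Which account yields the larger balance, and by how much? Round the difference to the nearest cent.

Account B, by $400.21

Account A growth factor: (1 + 0.088/52)^520 ≈ 2.4091072029; balance ≈ 14,454.6432.
Account B growth factor: (1 + 0.091/12)^120 ≈ 2.4758082998; balance ≈ 14,854.8498.
Account B is larger by 400.2066.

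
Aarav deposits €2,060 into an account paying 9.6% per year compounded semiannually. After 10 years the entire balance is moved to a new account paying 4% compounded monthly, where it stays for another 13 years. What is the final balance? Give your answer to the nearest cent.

After 10 years at 9.6%: 2,060 × 2.554027993 ≈ 5,261.2977.
Then 13 years at 4%: 5,261.2977 × 1.680573753 ≈ 8,841.9988.

€8,842.00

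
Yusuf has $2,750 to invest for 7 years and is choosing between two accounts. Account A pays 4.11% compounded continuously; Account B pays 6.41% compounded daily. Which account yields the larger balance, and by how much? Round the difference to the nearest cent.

Account B, by $640.35

Account A growth factor: e^(0.0411·7) = e^0.2877 ≈ 1.333357237; balance ≈ 3,666.7324.
Account B growth factor: (1 + 0.0641/365)^2555 ≈ 1.566213002; balance ≈ 4,307.0858.
Account B is larger by 640.3534.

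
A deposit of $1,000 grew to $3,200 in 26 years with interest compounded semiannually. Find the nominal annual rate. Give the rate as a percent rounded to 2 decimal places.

The 52-period growth factor is 3,200/1,000 = 3.2.
r/2 = 3.2^(1/52) − 1 ≈ 0.0226203, so r ≈ 2·0.0226203 = 4.52407%.

4.52%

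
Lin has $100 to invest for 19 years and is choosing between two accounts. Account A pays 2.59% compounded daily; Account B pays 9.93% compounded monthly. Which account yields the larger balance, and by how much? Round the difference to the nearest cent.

Account B, by $491.08

Account A growth factor: (1 + 0.0259/365)^6935 ≈ 1.63571913; balance ≈ 163.5719.
Account B growth factor: (1 + 0.008275)^228 ≈ 6.54653942; balance ≈ 654.6539.
Account B is larger by 491.0820.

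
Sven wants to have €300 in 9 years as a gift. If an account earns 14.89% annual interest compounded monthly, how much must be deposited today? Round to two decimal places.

€79.20

Periodic rate = 14.89%/12 = 0.0124083; 108 periods.
P = 300/(1 + 0.1489/12)^108 ≈ 300/3.78805971 ≈ 79.1962.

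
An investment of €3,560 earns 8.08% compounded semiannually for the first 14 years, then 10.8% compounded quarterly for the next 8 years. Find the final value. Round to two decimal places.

Phase 1: 3,560·(1 + 0.0404)^28 ≈ 10,790.9484.
Phase 2: 10,790.9484·(1 + 0.027)^32 ≈ 25,311.2627.

€25,311.26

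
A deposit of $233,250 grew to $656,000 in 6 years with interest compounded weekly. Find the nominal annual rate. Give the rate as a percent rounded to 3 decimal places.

(1 + r/52)^312 = 656,000/233,250 = 2.81243.
1 + r/52 = 2.81243^(1/312) ≈ 1.00332, so r/52 ≈ 0.00331976.
r ≈ 52·0.00331976 = 17.26276%.

17.263%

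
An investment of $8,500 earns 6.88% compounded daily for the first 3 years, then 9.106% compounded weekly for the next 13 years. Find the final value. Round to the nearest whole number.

$34,096

After 3 years at 6.88%: 8,500 × 1.229220895 ≈ 10,448.3776.
Then 13 years at 9.106%: 10,448.3776 × 3.2633188119 ≈ 34,096.3872.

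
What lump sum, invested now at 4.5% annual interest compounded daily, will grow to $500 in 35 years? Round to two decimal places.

$103.51

Growth factor = (1 + 0.045/365)^12775 ≈ 4.83027267.
P = 500/4.83027267 ≈ 103.5138.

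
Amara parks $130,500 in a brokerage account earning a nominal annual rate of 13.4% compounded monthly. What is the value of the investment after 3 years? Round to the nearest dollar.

Growth factor = (1 + 0.134/12)^36 ≈ 1.49148470532.
A ≈ 130,500 × 1.49148470532 ≈ 194,638.7540.

$194,639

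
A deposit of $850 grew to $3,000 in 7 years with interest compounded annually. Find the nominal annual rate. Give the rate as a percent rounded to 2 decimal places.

The 7-period growth factor is 3,000/850 = 3.52941.
r = 3.52941^(1/7) − 1 ≈ 0.197411, i.e. 19.74109%.

19.74%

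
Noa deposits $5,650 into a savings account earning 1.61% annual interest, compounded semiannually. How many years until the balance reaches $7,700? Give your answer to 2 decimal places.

We need (1 + 0.00805)^(2t) = 1.3628, so 2t = ln 1.3628 / ln 1.00805 ≈ 38.6098.
t ≈ 38.6098/2 = 19.3049 years.

19.30 years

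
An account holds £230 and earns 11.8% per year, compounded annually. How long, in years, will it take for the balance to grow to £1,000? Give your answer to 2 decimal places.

(1 + 0.118)^t = 1,000/230 = 4.3478.
t·ln(1 + 0.118) = ln(4.3478); t = 1.4697/0.111541 ≈ 13.1761.

13.18 years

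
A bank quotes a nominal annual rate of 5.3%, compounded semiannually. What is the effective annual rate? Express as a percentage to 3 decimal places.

5.370%

EAR = (1 + 5.3%/2)^2 − 1 = (1 + 0.0265)^2 − 1.
(1 + 0.0265)^2 ≈ 1.053702, so EAR ≈ 5.37022%.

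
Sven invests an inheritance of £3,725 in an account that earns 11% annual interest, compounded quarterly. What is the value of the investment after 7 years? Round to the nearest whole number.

Growth factor = (1 + 0.0275)^28 ≈ 2.137426824.
A ≈ 3,725 × 2.137426824 ≈ 7,961.9149.

£7,962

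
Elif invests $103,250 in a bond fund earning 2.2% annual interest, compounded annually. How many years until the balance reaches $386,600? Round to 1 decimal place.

We need (1 + 0.022)^t = 3.7443, so t = ln 3.7443 / ln 1.022 ≈ 60.6685.

60.7 years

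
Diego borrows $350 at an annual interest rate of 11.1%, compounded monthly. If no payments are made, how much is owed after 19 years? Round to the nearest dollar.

$2,856

Growth factor = (1 + 0.00925)^228 ≈ 8.160501384.
A ≈ 350 × 8.160501384 ≈ 2,856.1755.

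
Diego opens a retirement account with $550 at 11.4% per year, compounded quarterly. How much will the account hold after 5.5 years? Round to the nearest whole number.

Periodic rate = 11.4%/4 = 0.0285; periods = 4·5.5 = 22.
A = 550·(1 + 0.0285)^22 ≈ 550·1.855643363 ≈ 1,020.6038.

$1,021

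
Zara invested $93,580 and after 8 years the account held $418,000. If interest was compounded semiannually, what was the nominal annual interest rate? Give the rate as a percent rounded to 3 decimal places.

The 16-period growth factor is 418,000/93,580 = 4.46677.
r/2 = 4.46677^(1/16) − 1 ≈ 0.0980562, so r ≈ 2·0.0980562 = 19.61124%.

19.611%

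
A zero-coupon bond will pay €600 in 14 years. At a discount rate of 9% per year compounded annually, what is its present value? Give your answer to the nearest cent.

€179.55

Annual rate = 9% = 0.09; 14 periods.
P = 600/(1 + 0.09)^14 ≈ 600/3.34172703 ≈ 179.5479.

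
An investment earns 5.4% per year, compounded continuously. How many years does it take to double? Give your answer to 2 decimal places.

12.84 years

e^(0.054t) = 2, so 0.054t = ln 2 ≈ 0.69315.
t ≈ 0.69315/0.054 ≈ 12.8361.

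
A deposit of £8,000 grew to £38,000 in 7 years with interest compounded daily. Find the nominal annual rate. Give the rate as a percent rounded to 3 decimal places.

(1 + r/365)^2555 = 38,000/8,000 = 4.75.
1 + r/365 = 4.75^(1/2555) ≈ 1.00061, so r/365 ≈ 0.000610027.
r ≈ 365·0.000610027 = 22.26600%.

22.266%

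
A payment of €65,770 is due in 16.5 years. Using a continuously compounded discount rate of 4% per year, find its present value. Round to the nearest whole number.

€33,993

P = A·e^(−rt) = 65,770·e^(−0.66).
e^(−0.66) ≈ 0.51685133449, so P ≈ 33,993.3123.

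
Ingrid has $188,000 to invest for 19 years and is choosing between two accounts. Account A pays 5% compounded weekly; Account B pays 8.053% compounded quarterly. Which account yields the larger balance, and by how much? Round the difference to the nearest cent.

Account B, by $369,289.76

A: (1 + 0.05/52)^988 ≈ 2.58452971195, so 188,000 × 2.58452971195 ≈ 485,891.5858.
B: (1 + 0.0201325)^76 ≈ 4.5488369384, so 188,000 × 4.5488369384 ≈ 855,181.3444.
Difference ≈ 369,289.7586 in favor of B.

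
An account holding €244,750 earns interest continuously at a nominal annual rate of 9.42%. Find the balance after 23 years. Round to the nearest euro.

A = P·e^(rt) = 244,750·e^(0.0942·23) = 244,750·e^2.1666.
e^2.1666 ≈ 8.72855644056, so A ≈ 2,136,314.1888.

€2,136,314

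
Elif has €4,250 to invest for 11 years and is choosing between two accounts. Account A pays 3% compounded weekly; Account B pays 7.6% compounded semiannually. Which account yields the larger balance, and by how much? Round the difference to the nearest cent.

Account A growth factor: (1 + 0.03/52)^572 ≈ 1.390835776; balance ≈ 5,911.0520.
Account B growth factor: (1 + 0.038)^22 ≈ 2.271651873; balance ≈ 9,654.5205.
Account B is larger by 3,743.4684.

Account B, by €3,743.47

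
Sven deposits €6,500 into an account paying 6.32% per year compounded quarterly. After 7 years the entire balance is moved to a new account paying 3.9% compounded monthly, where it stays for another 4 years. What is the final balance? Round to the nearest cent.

After 7 years at 6.32%: 6,500 × 1.5510644277 ≈ 10,081.9188.
Then 4 years at 3.9%: 10,081.9188 × 1.1685305835 ≈ 11,781.0304.

€11,781.03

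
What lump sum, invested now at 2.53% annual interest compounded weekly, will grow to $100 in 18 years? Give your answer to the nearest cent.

Periodic rate = 2.53%/52 = 0.000486538; 936 periods.
P = 100/(1 + 0.0253/52)^936 ≈ 100/1.5766294 ≈ 63.4264.

$63.43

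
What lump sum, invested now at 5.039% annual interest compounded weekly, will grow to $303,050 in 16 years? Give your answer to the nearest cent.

$135,374.93

Periodic rate = 5.039%/52 = 0.000969038; 832 periods.
P = 303,050/(1 + 0.05039/52)^832 ≈ 303,050/2.23859763363 ≈ 135,374.9309.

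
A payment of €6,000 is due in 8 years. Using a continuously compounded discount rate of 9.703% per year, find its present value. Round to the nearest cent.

€2,760.80

P = A·e^(−rt) = 6,000·e^(−0.77624).
e^(−0.77624) ≈ 0.4601328624, so P ≈ 2,760.7972.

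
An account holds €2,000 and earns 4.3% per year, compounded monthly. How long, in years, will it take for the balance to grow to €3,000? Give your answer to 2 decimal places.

9.45 years

We need (1 + 0.00358333)^(12t) = 1.5, so 12t = ln 1.5 / ln 1.003583 ≈ 113.3557.
t ≈ 113.3557/12 = 9.4463 years.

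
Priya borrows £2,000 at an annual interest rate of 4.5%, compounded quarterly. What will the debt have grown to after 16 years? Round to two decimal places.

£4,092.38

Growth factor = (1 + 0.01125)^64 ≈ 2.046191215.
A ≈ 2,000 × 2.046191215 ≈ 4,092.3824.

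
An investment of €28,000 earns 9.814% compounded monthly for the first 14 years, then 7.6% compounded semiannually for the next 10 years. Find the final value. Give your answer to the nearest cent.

Phase 1: 28,000·(1 + 0.09814/12)^168 ≈ 110,010.5868.
Phase 2: 110,010.5868·(1 + 0.038)^20 ≈ 231,943.1502.

€231,943.15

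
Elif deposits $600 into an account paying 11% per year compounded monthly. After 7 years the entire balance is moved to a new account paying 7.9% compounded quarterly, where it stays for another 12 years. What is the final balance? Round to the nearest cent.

After 7 years at 11%: 600 × 2.152203612 ≈ 1,291.3222.
Then 12 years at 7.9%: 1,291.3222 × 2.556808912 ≈ 3,301.6640.

$3,301.66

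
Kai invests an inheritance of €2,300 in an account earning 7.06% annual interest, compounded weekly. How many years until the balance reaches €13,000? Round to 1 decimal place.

(1 + 0.00135769)^(52t) = 13,000/2,300 = 5.6522.
52t·ln(1 + 0.00135769) = ln(5.6522); 52t = 1.732/0.00135677 ≈ 1276.5895.
t ≈ 24.5498 years.

24.5 years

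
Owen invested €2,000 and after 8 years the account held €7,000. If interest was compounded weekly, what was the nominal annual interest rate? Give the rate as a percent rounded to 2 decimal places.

15.68%

(1 + r/52)^416 = 7,000/2,000 = 3.5.
1 + r/52 = 3.5^(1/416) ≈ 1.003016, so r/52 ≈ 0.00301599.
r ≈ 52·0.00301599 = 15.68314%.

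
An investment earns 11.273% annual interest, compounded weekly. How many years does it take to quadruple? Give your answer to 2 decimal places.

(1 + 0.00216788)^(52t) = 4.
52t = ln 4 / ln(1 + 0.00216788) ≈ 1.3863/0.00216554 ≈ 640.1616.
t ≈ 12.3108.

12.31 years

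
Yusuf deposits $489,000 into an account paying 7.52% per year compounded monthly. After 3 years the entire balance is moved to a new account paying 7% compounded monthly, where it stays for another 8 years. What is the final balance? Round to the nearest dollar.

$1,070,233

After 3 years at 7.52%: 489,000 × 1.252192555753 ≈ 612,322.1598.
Then 8 years at 7%: 612,322.1598 × 1.747826456032 ≈ 1,070,232.8704.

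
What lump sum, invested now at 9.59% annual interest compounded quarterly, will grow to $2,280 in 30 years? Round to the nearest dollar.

$133

Growth factor = (1 + 0.023975)^120 ≈ 17.1681079.
P = 2,280/17.1681079 ≈ 132.8044.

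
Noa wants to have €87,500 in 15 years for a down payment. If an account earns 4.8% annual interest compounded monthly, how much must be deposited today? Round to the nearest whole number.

€42,652

Growth factor = (1 + 0.004)^180 ≈ 2.05148481.
P = 87,500/2.05148481 ≈ 42,652.0341.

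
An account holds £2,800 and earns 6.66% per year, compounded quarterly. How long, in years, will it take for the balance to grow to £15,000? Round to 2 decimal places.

We need (1 + 0.01665)^(4t) = 5.3571, so 4t = ln 5.3571 / ln 1.01665 ≈ 101.6436.
t ≈ 101.6436/4 = 25.4109 years.

25.41 years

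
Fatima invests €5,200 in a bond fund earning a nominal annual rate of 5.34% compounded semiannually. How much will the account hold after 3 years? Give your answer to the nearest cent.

Periodic rate = 5.34%/2 = 0.0267; periods = 2·3 = 6.
A = 5,200·(1 + 0.0267)^6 ≈ 5,200·1.171281738 ≈ 6,090.6650.

€6,090.67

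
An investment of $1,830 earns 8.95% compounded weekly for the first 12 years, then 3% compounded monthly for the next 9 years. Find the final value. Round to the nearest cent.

$7,008.02

After 12 years at 8.95%: 1,830 × 2.924363352 ≈ 5,351.5849.
Then 9 years at 3%: 5,351.5849 × 1.309523148 ≈ 7,008.0243.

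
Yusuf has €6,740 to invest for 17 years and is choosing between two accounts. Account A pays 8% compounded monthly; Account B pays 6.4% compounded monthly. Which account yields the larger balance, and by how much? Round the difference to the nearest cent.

A: (1 + 0.08/12)^204 ≈ 3.8786482921, so 6,740 × 3.8786482921 ≈ 26,142.0895.
B: (1 + 0.064/12)^204 ≈ 2.9597622419, so 6,740 × 2.9597622419 ≈ 19,948.7975.
Difference ≈ 6,193.2920 in favor of A.

Account A, by €6,193.29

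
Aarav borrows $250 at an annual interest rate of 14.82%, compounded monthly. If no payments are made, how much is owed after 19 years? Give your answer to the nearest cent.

$4,105.22

Growth factor = (1 + 0.01235)^228 ≈ 16.42088959.
A ≈ 250 × 16.42088959 ≈ 4,105.2224.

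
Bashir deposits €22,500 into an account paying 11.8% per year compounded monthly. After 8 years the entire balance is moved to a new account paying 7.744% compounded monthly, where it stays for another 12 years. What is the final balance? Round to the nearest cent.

€145,357.84

Phase 1: 22,500·(1 + 0.118/12)^96 ≈ 57,564.3919.
Phase 2: 57,564.3919·(1 + 0.07744/12)^144 ≈ 145,357.8366.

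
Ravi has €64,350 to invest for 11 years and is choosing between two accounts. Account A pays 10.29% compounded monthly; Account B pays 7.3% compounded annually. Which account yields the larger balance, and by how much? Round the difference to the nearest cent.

A: (1 + 0.008575)^132 ≈ 3.0866135291, so 64,350 × 3.0866135291 ≈ 198,623.5806.
B: (1 + 0.073)^11 ≈ 2.17068568201, so 64,350 × 2.17068568201 ≈ 139,683.6236.
Difference ≈ 58,939.9570 in favor of A.

Account A, by €58,939.96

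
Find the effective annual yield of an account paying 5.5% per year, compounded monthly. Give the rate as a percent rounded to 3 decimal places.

One year is 12 periods at 0.00458333 each: (1 + 0.00458333)^12 ≈ 1.056408.
EAR = 1.056408 − 1 ≈ 5.64079%.

5.641%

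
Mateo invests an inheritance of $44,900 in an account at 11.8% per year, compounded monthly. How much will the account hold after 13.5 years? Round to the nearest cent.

Periodic rate = 11.8%/12 = 0.00983333; periods = 12·13.5 = 162.
A = 44,900·(1 + 0.118/12)^162 ≈ 44,900·4.88035868914 ≈ 219,128.1051.

$219,128.11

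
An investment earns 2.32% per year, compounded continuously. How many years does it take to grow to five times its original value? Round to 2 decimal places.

69.37 years

e^(0.0232t) = 5, so 0.0232t = ln 5 ≈ 1.6094.
t ≈ 1.6094/0.0232 ≈ 69.3723.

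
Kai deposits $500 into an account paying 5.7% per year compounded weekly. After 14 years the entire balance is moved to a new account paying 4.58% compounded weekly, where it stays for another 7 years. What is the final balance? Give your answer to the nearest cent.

After 14 years at 5.7%: 500 × 2.220123786 ≈ 1,110.0619.
Then 7 years at 4.58%: 1,110.0619 × 1.377759867 ≈ 1,529.3987.

$1,529.40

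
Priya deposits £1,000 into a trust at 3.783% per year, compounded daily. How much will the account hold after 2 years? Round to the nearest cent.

£1,078.59

Periodic rate = 3.783%/365 = 0.000103644; periods = 365·2 = 730.
A = 1,000·(1 + 0.03783/365)^730 ≈ 1,000·1.078591561 ≈ 1,078.5916.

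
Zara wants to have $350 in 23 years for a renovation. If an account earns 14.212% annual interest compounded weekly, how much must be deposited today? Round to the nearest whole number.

Periodic rate = 14.212%/52 = 0.00273308; 1196 periods.
P = 350/(1 + 0.14212/52)^1196 ≈ 350/26.1618237 ≈ 13.3783.

$13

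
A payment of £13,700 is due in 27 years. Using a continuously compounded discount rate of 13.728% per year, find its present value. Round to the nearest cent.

P = A·e^(−rt) = 13,700·e^(−3.70656).
e^(−3.70656) ≈ 0.024561870947, so P ≈ 336.4976.

£336.50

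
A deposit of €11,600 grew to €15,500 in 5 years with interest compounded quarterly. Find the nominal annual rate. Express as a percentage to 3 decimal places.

5.839%

The 20-period growth factor is 15,500/11,600 = 1.33621.
r/4 = 1.33621^(1/20) − 1 ≈ 0.0145973, so r ≈ 4·0.0145973 = 5.83890%.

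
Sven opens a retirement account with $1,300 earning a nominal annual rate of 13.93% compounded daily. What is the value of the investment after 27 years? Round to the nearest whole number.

Periodic rate = 13.93%/365 = 0.000381644; periods = 365·27 = 9855.
A = 1,300·(1 + 0.1393/365)^9855 ≈ 1,300·42.964856131 ≈ 55,854.3130.

$55,854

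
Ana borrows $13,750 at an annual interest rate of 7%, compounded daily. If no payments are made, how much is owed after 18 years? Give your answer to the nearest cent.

Growth factor = (1 + 0.07/365)^6570 ≈ 3.5249956194.
A ≈ 13,750 × 3.5249956194 ≈ 48,468.6898.

$48,468.69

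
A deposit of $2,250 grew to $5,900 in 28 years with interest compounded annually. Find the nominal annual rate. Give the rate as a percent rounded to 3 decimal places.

The 28-period growth factor is 5,900/2,250 = 2.62222.
r = 2.62222^(1/28) − 1 ≈ 0.0350289, i.e. 3.50289%.

3.503%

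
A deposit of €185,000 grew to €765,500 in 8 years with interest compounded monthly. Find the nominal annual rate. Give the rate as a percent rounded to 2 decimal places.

17.88%

(1 + r/12)^96 = 765,500/185,000 = 4.13784.
1 + r/12 = 4.13784^(1/96) ≈ 1.014903, so r/12 ≈ 0.0149034.
r ≈ 12·0.0149034 = 17.88413%.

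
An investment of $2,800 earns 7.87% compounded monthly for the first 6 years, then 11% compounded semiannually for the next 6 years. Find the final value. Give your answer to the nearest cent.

$8,522.99

Phase 1: 2,800·(1 + 0.0787/12)^72 ≈ 4,482.9339.
Phase 2: 4,482.9339·(1 + 0.055)^12 ≈ 8,522.9876.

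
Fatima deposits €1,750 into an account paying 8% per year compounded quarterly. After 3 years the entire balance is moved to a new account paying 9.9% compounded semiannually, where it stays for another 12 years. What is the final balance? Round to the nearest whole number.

€7,077

After 3 years at 8%: 1,750 × 1.268241795 ≈ 2,219.4231.
Then 12 years at 9.9%: 2,219.4231 × 3.188442799 ≈ 7,076.5037.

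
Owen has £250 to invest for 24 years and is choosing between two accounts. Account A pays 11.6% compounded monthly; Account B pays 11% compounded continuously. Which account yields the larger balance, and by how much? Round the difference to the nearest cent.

Account A, by £488.87

Account A growth factor: (1 + 0.116/12)^288 ≈ 15.9686926; balance ≈ 3,992.1731.
Account B growth factor: e^(0.11·24) = e^2.64 ≈ 14.01320361; balance ≈ 3,503.3009.
Account A is larger by 488.8722.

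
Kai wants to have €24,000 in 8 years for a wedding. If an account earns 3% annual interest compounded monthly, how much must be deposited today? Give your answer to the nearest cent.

€18,884.72

Periodic rate = 3%/12 = 0.0025; 96 periods.
P = 24,000/(1 + 0.0025)^96 ≈ 24,000/1.270868467 ≈ 18,884.7238.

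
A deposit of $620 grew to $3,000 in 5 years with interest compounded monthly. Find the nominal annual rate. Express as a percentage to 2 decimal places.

(1 + r/12)^60 = 3,000/620 = 4.83871.
1 + r/12 = 4.83871^(1/60) ≈ 1.026626, so r/12 ≈ 0.0266258.
r ≈ 12·0.0266258 = 31.95092%.

31.95%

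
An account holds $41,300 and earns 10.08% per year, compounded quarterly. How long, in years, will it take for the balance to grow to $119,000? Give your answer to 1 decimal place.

We need (1 + 0.0252)^(4t) = 2.8814, so 4t = ln 2.8814 / ln 1.0252 ≈ 42.5214.
t ≈ 42.5214/4 = 10.6304 years.

10.6 years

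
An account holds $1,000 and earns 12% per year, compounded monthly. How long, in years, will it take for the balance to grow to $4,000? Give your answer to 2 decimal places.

11.61 years

We need (1 + 0.01)^(12t) = 4, so 12t = ln 4 / ln 1.01 ≈ 139.3214.
t ≈ 139.3214/12 = 11.6101 years.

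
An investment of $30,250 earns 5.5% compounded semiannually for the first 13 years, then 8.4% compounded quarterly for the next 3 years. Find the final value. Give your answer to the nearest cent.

$78,589.02

Phase 1: 30,250·(1 + 0.0275)^26 ≈ 61,242.5088.
Phase 2: 61,242.5088·(1 + 0.021)^12 ≈ 78,589.0209.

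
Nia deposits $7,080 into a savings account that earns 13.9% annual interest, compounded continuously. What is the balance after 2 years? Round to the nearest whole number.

$9,349

A = P·e^(rt) = 7,080·e^(0.139·2) = 7,080·e^0.278.
e^0.278 ≈ 1.320486197, so A ≈ 9,349.0423.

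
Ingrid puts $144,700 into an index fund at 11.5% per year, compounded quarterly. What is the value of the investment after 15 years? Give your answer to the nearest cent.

$792,609.78

Periodic rate = 11.5%/4 = 0.02875; periods = 4·15 = 60.
A = 144,700·(1 + 0.02875)^60 ≈ 144,700·5.47760729466 ≈ 792,609.7755.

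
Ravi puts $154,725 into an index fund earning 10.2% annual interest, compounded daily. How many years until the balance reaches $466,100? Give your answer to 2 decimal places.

10.81 years

(1 + 0.000279452)^(365t) = 466,100/154,725 = 3.0124.
365t·ln(1 + 0.000279452) = ln(3.0124); 365t = 1.1028/0.000279413 ≈ 3946.6696.
t ≈ 10.8128 years.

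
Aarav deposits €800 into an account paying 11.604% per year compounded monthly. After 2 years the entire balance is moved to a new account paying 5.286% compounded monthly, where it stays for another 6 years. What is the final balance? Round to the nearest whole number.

Phase 1: 800·(1 + 0.00967)^24 ≈ 1,007.8522.
Phase 2: 1,007.8522·(1 + 0.004405)^72 ≈ 1,383.0415.

€1,383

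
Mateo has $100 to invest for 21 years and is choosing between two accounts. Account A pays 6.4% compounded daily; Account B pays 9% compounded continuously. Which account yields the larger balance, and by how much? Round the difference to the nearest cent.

Account B, by $278.55

Account A growth factor: (1 + 0.064/365)^7665 ≈ 3.83389855; balance ≈ 383.3899.
Account B growth factor: e^(0.09·21) = e^1.89 ≈ 6.61936868; balance ≈ 661.9369.
Account B is larger by 278.5470.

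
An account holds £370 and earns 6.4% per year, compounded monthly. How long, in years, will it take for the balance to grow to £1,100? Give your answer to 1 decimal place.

17.1 years

We need (1 + 0.00533333)^(12t) = 2.973, so 12t = ln 2.973 / ln 1.005333 ≈ 204.8373.
t ≈ 204.8373/12 = 17.0698 years.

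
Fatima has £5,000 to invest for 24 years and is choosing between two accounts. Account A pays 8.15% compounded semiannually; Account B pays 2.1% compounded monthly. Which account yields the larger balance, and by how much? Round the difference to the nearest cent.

Account A growth factor: (1 + 0.04075)^48 ≈ 6.8018670486; balance ≈ 34,009.3352.
Account B growth factor: (1 + 0.00175)^288 ≈ 1.654600374; balance ≈ 8,273.0019.
Account A is larger by 25,736.3334.

Account A, by £25,736.33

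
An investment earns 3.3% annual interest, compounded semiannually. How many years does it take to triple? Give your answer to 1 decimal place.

33.6 years

(1 + 0.0165)^(2t) = 3.
2t = ln 3 / ln(1 + 0.0165) ≈ 1.0986/0.0163654 ≈ 67.1304.
t ≈ 33.5652.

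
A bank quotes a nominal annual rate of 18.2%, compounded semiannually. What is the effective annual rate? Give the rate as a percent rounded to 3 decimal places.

EAR = (1 + 18.2%/2)^2 − 1 = (1 + 0.091)^2 − 1.
(1 + 0.091)^2 ≈ 1.190281, so EAR ≈ 19.02810%.

19.028%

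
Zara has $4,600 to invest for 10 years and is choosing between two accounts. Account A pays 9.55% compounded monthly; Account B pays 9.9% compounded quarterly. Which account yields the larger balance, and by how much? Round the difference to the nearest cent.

Account A growth factor: (1 + 0.0955/12)^120 ≈ 2.5888659894; balance ≈ 11,908.7836.
Account B growth factor: (1 + 0.02475)^40 ≈ 2.6589922991; balance ≈ 12,231.3646.
Account B is larger by 322.5810.

Account B, by $322.58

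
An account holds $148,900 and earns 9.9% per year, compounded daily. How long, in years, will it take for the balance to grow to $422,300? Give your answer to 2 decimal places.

We need (1 + 0.000271233)^(365t) = 2.8361, so 365t = ln 2.8361 / ln 1.000271 ≈ 3843.8644.
t ≈ 3843.8644/365 = 10.5311 years.

10.53 years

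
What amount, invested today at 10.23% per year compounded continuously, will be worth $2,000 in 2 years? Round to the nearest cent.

$1,629.95

P = A·e^(−rt) = 2,000·e^(−0.2046).
e^(−0.2046) ≈ 0.8149732405, so P ≈ 1,629.9465.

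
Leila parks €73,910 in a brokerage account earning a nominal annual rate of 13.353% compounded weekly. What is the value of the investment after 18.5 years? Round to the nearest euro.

€871,300

Growth factor = (1 + 0.13353/52)^962 ≈ 11.7886675184.
A ≈ 73,910 × 11.7886675184 ≈ 871,300.4163.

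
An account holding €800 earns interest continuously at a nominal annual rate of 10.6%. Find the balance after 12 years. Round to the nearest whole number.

A = P·e^(rt) = 800·e^(0.106·12) = 800·e^1.272.
e^1.272 ≈ 3.567981394, so A ≈ 2,854.3851.

€2,854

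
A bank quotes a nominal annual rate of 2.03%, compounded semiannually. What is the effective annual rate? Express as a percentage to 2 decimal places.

2.04%

EAR = (1 + 2.03%/2)^2 − 1 = (1 + 0.01015)^2 − 1.
(1 + 0.01015)^2 ≈ 1.020403, so EAR ≈ 2.04030%.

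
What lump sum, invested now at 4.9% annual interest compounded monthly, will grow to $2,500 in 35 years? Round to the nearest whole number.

$451

Growth factor = (1 + 0.049/12)^420 ≈ 5.537305687.
P = 2,500/5.537305687 ≈ 451.4831.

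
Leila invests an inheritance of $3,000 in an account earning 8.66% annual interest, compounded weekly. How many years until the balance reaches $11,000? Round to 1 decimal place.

(1 + 0.00166538)^(52t) = 11,000/3,000 = 3.6667.
52t·ln(1 + 0.00166538) = ln(3.6667); 52t = 1.2993/0.001664 ≈ 780.8194.
t ≈ 15.0158 years.

15.0 years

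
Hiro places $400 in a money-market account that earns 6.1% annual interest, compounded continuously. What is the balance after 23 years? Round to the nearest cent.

A = P·e^(rt) = 400·e^(0.061·23) = 400·e^1.403.
e^1.403 ≈ 4.067383833, so A ≈ 1,626.9535.

$1,626.95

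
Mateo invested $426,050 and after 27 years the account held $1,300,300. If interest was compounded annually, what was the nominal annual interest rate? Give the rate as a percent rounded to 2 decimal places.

The 27-period growth factor is 1,300,300/426,050 = 3.05199.
r = 3.05199^(1/27) − 1 ≈ 0.0421915, i.e. 4.21915%.

4.22%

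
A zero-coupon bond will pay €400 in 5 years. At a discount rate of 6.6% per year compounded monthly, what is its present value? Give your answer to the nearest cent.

Periodic rate = 6.6%/12 = 0.0055; 60 periods.
P = 400/(1 + 0.0055)^60 ≈ 400/1.389711 ≈ 287.8296.

€287.83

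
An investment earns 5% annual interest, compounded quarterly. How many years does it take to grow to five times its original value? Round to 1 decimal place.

32.4 years

(1 + 0.0125)^(4t) = 5.
4t = ln 5 / ln(1 + 0.0125) ≈ 1.6094/0.0124225 ≈ 129.5581.
t ≈ 32.3895.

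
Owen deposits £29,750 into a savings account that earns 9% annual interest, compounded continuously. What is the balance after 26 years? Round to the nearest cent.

A = P·e^(rt) = 29,750·e^(0.09·26) = 29,750·e^2.34.
e^2.34 ≈ 10.3812365627, so A ≈ 308,841.7877.

£308,841.79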